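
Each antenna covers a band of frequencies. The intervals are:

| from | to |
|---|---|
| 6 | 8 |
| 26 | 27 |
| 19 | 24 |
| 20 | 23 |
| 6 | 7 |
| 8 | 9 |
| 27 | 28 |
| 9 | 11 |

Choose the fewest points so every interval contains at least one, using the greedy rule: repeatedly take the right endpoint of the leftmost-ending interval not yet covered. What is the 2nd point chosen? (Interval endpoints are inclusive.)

Process intervals by earliest right end; each time one isn't hit yet, stab at its right endpoint.
Sorted: [6,7] [6,8] [8,9] [9,11] [20,23] [19,24] [26,27] [27,28]
{[6,7],[6,8]} hit by 7; {[8,9],[9,11]} hit by 9; {[20,23],[19,24]} hit by 23; {[26,27],[27,28]} hit by 27.
Points: 7, 9, 23, 27 (4 total).

9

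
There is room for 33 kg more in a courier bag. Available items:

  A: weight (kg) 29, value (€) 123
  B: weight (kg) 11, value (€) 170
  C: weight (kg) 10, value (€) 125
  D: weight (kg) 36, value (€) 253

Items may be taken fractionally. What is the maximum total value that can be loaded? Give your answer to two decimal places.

379.33

Ratios (sorted): B 15.45, C 12.50, D 7.03, A 4.24
take B (11 @ 170); take C (10 @ 125); take 12/36 of D → 84.33. Capacity used 33/33.
Total value = 379.33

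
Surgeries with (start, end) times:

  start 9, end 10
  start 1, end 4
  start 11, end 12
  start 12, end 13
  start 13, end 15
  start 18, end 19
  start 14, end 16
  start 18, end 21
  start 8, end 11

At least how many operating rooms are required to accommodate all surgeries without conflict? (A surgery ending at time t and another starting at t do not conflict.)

2

The answer is the maximum number of intervals overlapping at any instant.
Events (time:±→running): 1:+→1 4:-→0 8:+→1 9:+→2 … peak 2.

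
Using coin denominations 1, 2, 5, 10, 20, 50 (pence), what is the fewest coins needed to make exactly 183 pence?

183 = 3×50 + 1×20 + 1×10 + 1×2 + 1×1
Total coins = 3 + 1 + 1 + 1 + 1 = 7

7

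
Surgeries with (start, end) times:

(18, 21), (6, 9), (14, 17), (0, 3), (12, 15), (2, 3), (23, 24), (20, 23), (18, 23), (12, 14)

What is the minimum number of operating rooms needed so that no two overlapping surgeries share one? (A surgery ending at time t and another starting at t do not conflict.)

starts: [0, 2, 6, 12, 12, 14, 18, 18, 20, 23]
ends:   [3, 3, 9, 14, 15, 17, 21, 23, 23, 24]
s0→1 s2→2 e3→1 e3→0 s6→1 e9→0 s12→1 s12→2 e14→1 s14→2 e15→1 e17→0 s18→1 s18→2 s20→3  — peak 3.

3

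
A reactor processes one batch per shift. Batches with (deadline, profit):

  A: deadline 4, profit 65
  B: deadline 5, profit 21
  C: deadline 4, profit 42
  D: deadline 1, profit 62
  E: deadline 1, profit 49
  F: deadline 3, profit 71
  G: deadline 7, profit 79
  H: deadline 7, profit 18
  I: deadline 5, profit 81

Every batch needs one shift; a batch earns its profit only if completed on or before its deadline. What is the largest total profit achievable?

418

Sort by profit descending; place each in the latest free slot ≤ its deadline.
By profit: I(d5,81), G(d7,79), F(d3,71), A(d4,65), D(d1,62), E(d1,49), C(d4,42), B(d5,21), H(d7,18)
I→slot 5; G→slot 7; F→slot 3; A→slot 4; D→slot 1; E skipped; C→slot 2; B skipped; H→slot 6.
Profit = 62 + 42 + 71 + 65 + 81 + 18 + 79 = 418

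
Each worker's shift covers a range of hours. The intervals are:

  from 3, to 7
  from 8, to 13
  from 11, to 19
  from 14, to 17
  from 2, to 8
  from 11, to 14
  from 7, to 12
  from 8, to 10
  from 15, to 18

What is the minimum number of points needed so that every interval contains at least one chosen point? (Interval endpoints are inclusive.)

4

Sorted: [3,7] [2,8] [8,10] [7,12] [8,13] [11,14] [14,17] [15,18] [11,19]
{[3,7],[2,8]} hit by 7; {[8,10],[7,12],[8,13]} hit by 10; {[11,14],[14,17]} hit by 14; {[15,18],[11,19]} hit by 18.
Points: 7, 10, 14, 18 (4 total).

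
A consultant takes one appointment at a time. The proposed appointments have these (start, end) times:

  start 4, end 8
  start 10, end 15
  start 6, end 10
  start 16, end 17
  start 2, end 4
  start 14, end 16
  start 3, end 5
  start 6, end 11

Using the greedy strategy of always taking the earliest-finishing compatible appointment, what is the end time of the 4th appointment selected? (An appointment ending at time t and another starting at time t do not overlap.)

17

By end time: (2,4), (3,5), (4,8), (6,10), (6,11), (10,15), (14,16), (16,17).
Pick (2,4); next start ≥ 4 → (4,8); next start ≥ 8 → (10,15); next start ≥ 15 → (16,17).
Selected: (2,4) (4,8) (10,15) (16,17)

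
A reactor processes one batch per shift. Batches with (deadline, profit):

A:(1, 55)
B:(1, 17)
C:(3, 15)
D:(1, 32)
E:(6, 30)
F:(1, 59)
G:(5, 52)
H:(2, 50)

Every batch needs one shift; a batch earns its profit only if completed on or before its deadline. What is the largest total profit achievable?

206

By profit: F(d1,59), A(d1,55), G(d5,52), H(d2,50), D(d1,32), E(d6,30), B(d1,17), C(d3,15)
F→slot 1; A skipped; G→slot 5; H→slot 2; D skipped; E→slot 6; B skipped; C→slot 3.
Profit = 59 + 50 + 15 + 52 + 30 = 206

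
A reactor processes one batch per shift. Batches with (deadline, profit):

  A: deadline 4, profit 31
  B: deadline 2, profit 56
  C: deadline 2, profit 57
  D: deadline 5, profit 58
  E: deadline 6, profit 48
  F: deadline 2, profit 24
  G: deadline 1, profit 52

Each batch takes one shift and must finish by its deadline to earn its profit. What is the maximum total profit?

Sort by profit descending; place each in the latest free slot ≤ its deadline.
Profit order: D=58 C=57 B=56 G=52 E=48 A=31 F=24
Assign: D→slot 5, C→slot 2, B→slot 1, G skipped, E→slot 6, A→slot 4, F skipped.
Slots: [1:B] [2:C] [4:A] [5:D] [6:E]
Profit = 56 + 57 + 31 + 58 + 48 = 250

250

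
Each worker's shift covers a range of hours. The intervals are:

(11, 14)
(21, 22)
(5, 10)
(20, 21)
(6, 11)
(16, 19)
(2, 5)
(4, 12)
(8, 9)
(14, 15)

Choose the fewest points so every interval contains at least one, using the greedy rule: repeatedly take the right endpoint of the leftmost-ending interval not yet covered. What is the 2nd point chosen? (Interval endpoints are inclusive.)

Sort by right endpoint; whenever an interval is uncovered, place a point at its right end.
Sorted: [2,5] [8,9] [5,10] [6,11] [4,12] [11,14] [14,15] [16,19] [20,21] [21,22]
{[2,5]} hit by 5; {[8,9],[5,10],[6,11],[4,12]} hit by 9; {[11,14],[14,15]} hit by 14; {[16,19]} hit by 19; {[20,21],[21,22]} hit by 21.
Points: 5, 9, 14, 19, 21 (5 total).

9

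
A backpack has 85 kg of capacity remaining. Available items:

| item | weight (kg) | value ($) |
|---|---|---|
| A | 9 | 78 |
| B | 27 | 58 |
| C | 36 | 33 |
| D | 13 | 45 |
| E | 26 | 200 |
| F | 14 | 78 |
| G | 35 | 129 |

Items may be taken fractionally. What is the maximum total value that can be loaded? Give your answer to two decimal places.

Greedy by value/weight ratio, highest first.
Ratios (sorted): A 8.67, E 7.69, F 5.57, G 3.69, D 3.46, B 2.15, C 0.92
take A (9 @ 78); take E (26 @ 200); take F (14 @ 78); take G (35 @ 129); take 1/13 of D → 3.46. Capacity used 85/85.
Total value = 488.46

488.46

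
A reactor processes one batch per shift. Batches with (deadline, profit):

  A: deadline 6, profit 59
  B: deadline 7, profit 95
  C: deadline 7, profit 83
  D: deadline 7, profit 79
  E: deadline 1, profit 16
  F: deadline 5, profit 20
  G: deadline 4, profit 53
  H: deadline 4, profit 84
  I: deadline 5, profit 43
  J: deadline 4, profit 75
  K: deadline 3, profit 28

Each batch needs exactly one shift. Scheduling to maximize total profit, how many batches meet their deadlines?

7

Sort by profit descending; place each in the latest free slot ≤ its deadline.
By profit: B(d7,95), H(d4,84), C(d7,83), D(d7,79), J(d4,75), A(d6,59), G(d4,53), I(d5,43), K(d3,28), F(d5,20), E(d1,16)
B→slot 7; H→slot 4; C→slot 6; D→slot 5; J→slot 3; A→slot 2; G→slot 1; I skipped; K skipped; F skipped; E skipped.
7 of 11 scheduled.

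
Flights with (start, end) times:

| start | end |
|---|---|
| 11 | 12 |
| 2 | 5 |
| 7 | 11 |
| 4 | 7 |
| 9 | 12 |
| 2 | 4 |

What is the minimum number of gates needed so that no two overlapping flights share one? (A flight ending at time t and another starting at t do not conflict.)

Count concurrent intervals with a sweep; the peak is the room count.
starts: [2, 2, 4, 7, 9, 11]
ends:   [4, 5, 7, 11, 12, 12]
s2→1 s2→2  — peak 2.

2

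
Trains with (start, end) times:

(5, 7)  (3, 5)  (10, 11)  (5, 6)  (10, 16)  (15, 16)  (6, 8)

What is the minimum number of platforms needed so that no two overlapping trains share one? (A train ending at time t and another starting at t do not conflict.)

Count concurrent intervals with a sweep; the peak is the room count.
Events (time:±→running): 3:+→1 5:-→0 5:+→1 5:+→2 … peak 2.

2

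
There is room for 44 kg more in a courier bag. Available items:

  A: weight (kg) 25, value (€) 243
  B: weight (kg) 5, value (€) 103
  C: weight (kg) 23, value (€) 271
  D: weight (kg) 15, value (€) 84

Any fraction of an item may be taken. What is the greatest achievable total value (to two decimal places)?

Order: B (103/5=20.60) > C (271/23=11.78) > A (243/25=9.72) > D (84/15=5.60)
Fill: take B (5 @ 103) → take C (23 @ 271) → take 16/25 of A → 155.52; 44/44 used.
Total value = 529.52

529.52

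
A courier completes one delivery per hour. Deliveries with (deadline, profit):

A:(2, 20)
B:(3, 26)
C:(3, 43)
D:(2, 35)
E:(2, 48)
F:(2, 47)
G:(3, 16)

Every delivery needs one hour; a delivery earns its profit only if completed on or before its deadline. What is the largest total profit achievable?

138

Take jobs in profit order; each goes to the latest open slot no later than its deadline.
Profit order: E=48 F=47 C=43 D=35 B=26 A=20 G=16
Assign: E→slot 2, F→slot 1, C→slot 3, D skipped, B skipped, A skipped, G skipped.
Slots: [1:F] [2:E] [3:C]
Profit = 47 + 48 + 43 = 138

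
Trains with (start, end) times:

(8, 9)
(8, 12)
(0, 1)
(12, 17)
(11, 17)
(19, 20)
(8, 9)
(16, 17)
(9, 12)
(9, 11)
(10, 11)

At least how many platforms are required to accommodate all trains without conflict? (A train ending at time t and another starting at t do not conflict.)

4

Count concurrent intervals with a sweep; the peak is the room count.
starts: [0, 8, 8, 8, 9, 9, 10, 11, 12, 16, 19]
ends:   [1, 9, 9, 11, 11, 12, 12, 17, 17, 17, 20]
s0→1 e1→0 s8→1 s8→2 s8→3 e9→2 e9→1 s9→2 s9→3 s10→4  — peak 4.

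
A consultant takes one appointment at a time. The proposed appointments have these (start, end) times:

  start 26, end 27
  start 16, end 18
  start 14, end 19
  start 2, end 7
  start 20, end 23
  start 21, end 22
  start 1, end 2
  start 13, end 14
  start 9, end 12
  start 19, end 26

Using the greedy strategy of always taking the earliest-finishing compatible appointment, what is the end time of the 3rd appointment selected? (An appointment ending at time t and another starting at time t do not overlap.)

12

Order by finish time; keep every interval that doesn't clash with the previous kept one.
Sorted by end: (1,2)  (2,7)  (9,12)  (13,14)  (16,18)  (14,19)  (21,22)  (20,23)  (19,26)  (26,27)
take (1,2); take (2,7); take (9,12); take (13,14); take (16,18); take (21,22); take (26,27).
Selected: (1,2) (2,7) (9,12) (13,14) (16,18) (21,22) (26,27)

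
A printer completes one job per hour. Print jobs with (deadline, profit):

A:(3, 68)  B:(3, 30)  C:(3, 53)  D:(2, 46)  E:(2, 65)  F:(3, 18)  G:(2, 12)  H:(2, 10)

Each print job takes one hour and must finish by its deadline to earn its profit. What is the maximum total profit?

186

By profit: A(d3,68), E(d2,65), C(d3,53), D(d2,46), B(d3,30), F(d3,18), G(d2,12), H(d2,10)
A→slot 3; E→slot 2; C→slot 1; D skipped; B skipped; F skipped; G skipped; H skipped.
Profit = 53 + 65 + 68 = 186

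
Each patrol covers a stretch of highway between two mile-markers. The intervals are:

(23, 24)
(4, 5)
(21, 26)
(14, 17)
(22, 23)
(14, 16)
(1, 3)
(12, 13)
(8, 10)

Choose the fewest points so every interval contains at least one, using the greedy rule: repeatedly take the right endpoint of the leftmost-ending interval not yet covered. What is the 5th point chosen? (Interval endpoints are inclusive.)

Sort by right endpoint; whenever an interval is uncovered, place a point at its right end.
Sorted: [1,3] [4,5] [8,10] [12,13] [14,16] [14,17] [22,23] [23,24] [21,26]
{[1,3]} hit by 3; {[4,5]} hit by 5; {[8,10]} hit by 10; {[12,13]} hit by 13; {[14,16],[14,17]} hit by 16; {[22,23],[23,24],[21,26]} hit by 23.
Points: 3, 5, 10, 13, 16, 23 (6 total).

16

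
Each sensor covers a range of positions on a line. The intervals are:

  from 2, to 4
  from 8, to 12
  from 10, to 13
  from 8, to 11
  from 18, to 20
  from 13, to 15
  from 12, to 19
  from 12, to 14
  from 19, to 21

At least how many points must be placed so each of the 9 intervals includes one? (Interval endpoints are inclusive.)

4

Sort by right endpoint; whenever an interval is uncovered, place a point at its right end.
Sorted: [2,4] [8,11] [8,12] [10,13] [12,14] [13,15] [12,19] [18,20] [19,21]
{[2,4]} hit by 4; {[8,11],[8,12],[10,13]} hit by 11; {[12,14],[13,15],[12,19]} hit by 14; {[18,20],[19,21]} hit by 20.
Points: 4, 11, 14, 20 (4 total).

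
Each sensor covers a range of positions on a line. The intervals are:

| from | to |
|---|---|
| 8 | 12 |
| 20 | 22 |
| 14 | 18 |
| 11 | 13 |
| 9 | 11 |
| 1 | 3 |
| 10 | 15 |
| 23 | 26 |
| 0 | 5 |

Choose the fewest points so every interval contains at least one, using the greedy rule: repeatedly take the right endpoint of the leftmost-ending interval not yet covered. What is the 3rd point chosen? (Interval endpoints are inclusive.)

Sorted: [1,3] [0,5] [9,11] [8,12] [11,13] [10,15] [14,18] [20,22] [23,26]
{[1,3],[0,5]} hit by 3; {[9,11],[8,12],[11,13],[10,15]} hit by 11; {[14,18]} hit by 18; {[20,22]} hit by 22; {[23,26]} hit by 26.
Points: 3, 11, 18, 22, 26 (5 total).

18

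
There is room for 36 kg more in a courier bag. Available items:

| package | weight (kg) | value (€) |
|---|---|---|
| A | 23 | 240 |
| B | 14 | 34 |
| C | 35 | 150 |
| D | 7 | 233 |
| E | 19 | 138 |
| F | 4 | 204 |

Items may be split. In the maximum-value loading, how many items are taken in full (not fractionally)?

Ratios (sorted): F 51.00, D 33.29, A 10.43, E 7.26, C 4.29, B 2.43
take F (4 @ 204); take D (7 @ 233); take A (23 @ 240); take 2/19 of E → 14.53. Capacity used 36/36.
3 item(s) taken whole; one partial (take 2/19 of E).

3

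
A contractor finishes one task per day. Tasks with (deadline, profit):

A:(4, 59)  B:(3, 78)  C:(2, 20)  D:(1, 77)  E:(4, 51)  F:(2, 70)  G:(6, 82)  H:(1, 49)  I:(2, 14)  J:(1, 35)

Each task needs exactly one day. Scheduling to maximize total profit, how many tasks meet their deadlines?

5

Profit order: G=82 B=78 D=77 F=70 A=59 E=51 H=49 J=35 C=20 I=14
Assign: G→slot 6, B→slot 3, D→slot 1, F→slot 2, A→slot 4, E skipped, H skipped, J skipped, C skipped, I skipped.
Slots: [1:D] [2:F] [3:B] [4:A] [6:G]
5 of 10 scheduled.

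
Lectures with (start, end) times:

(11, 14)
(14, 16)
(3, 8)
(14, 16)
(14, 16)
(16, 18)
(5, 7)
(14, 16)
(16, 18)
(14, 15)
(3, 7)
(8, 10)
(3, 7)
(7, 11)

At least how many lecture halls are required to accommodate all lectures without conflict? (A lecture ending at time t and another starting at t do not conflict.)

starts: [3, 3, 3, 5, 7, 8, 11, 14, 14, 14, 14, 14, 16, 16]
ends:   [7, 7, 7, 8, 10, 11, 14, 15, 16, 16, 16, 16, 18, 18]
s3→1 s3→2 s3→3 s5→4 e7→3 e7→2 e7→1 s7→2 e8→1 s8→2 e10→1 e11→0 s11→1 e14→0 s14→1 s14→2 s14→3 s14→4 s14→5  — peak 5.

5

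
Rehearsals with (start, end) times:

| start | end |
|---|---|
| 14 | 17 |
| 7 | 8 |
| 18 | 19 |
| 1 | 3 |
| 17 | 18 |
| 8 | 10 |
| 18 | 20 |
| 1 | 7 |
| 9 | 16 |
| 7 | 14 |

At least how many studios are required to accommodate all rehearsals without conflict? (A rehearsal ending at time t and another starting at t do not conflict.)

3

Count concurrent intervals with a sweep; the peak is the room count.
starts: [1, 1, 7, 7, 8, 9, 14, 17, 18, 18]
ends:   [3, 7, 8, 10, 14, 16, 17, 18, 19, 20]
s1→1 s1→2 e3→1 e7→0 s7→1 s7→2 e8→1 s8→2 s9→3  — peak 3.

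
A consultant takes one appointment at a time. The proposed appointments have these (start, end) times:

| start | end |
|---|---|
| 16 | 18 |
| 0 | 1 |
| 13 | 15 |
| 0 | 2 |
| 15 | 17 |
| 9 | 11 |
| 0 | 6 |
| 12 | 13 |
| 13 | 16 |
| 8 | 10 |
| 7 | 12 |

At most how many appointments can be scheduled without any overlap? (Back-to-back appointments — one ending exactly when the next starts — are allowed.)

Greedy by earliest finish: after sorting by end time, pick each interval compatible with the last pick.
Sorted by end: (0,1)  (0,2)  (0,6)  (8,10)  (9,11)  (7,12)  (12,13)  (13,15)  (13,16)  (15,17)  (16,18)
take (0,1); take (8,10); skip (7,12); take (12,13); take (13,15); take (15,17).
Selected 5 appointments.

5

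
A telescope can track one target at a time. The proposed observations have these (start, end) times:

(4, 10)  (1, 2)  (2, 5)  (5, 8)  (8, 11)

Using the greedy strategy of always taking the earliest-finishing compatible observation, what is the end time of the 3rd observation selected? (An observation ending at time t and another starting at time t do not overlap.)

8

Order by finish time; keep every interval that doesn't clash with the previous kept one.
By end time: (1,2), (2,5), (5,8), (4,10), (8,11).
Pick (1,2); next start ≥ 2 → (2,5); next start ≥ 5 → (5,8); next start ≥ 8 → (8,11).
Selected: (1,2) (2,5) (5,8) (8,11)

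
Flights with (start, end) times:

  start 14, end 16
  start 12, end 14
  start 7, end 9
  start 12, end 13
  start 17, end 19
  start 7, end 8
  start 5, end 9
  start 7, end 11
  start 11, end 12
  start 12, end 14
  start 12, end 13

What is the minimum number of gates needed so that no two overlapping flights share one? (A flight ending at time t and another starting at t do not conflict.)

4

Events (time:±→running): 5:+→1 7:+→2 7:+→3 7:+→4 … peak 4.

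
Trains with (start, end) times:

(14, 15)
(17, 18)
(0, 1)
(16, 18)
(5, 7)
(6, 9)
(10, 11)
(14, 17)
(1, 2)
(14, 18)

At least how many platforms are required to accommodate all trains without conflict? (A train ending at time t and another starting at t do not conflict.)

Count concurrent intervals with a sweep; the peak is the room count.
starts: [0, 1, 5, 6, 10, 14, 14, 14, 16, 17]
ends:   [1, 2, 7, 9, 11, 15, 17, 18, 18, 18]
s0→1 e1→0 s1→1 e2→0 s5→1 s6→2 e7→1 e9→0 s10→1 e11→0 s14→1 s14→2 s14→3  — peak 3.

3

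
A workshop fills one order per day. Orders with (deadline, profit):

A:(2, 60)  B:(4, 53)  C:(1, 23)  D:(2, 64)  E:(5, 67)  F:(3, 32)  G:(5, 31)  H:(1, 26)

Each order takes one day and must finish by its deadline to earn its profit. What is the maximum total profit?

276

By profit: E(d5,67), D(d2,64), A(d2,60), B(d4,53), F(d3,32), G(d5,31), H(d1,26), C(d1,23)
E→slot 5; D→slot 2; A→slot 1; B→slot 4; F→slot 3; G skipped; H skipped; C skipped.
Profit = 60 + 64 + 32 + 53 + 67 = 276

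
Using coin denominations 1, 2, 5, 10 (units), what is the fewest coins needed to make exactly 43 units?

6

43 − 4×10→3 − 1×2→1 − 1×1→0
Total coins = 4 + 1 + 1 = 6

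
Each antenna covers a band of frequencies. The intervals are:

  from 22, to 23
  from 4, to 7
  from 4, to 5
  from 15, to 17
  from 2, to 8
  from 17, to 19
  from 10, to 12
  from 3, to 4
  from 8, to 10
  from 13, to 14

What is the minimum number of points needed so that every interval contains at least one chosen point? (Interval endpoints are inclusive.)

Sorted: [3,4] [4,5] [4,7] [2,8] [8,10] [10,12] [13,14] [15,17] [17,19] [22,23]
{[3,4],[4,5],[4,7],[2,8]} hit by 4; {[8,10],[10,12]} hit by 10; {[13,14]} hit by 14; {[15,17],[17,19]} hit by 17; {[22,23]} hit by 23.
Points: 4, 10, 14, 17, 23 (5 total).

5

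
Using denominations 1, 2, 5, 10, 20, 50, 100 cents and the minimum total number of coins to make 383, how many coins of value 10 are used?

383 = 3×100 + 1×50 + 1×20 + 1×10 + 1×2 + 1×1
Count of 10: 1

1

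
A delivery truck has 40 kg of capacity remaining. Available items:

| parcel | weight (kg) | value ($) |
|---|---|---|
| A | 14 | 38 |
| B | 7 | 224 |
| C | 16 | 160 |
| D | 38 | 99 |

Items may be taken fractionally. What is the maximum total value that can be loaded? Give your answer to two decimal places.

429.82

Greedy by value/weight ratio, highest first.
Order: B (224/7=32.00) > C (160/16=10.00) > A (38/14=2.71) > D (99/38=2.61)
Fill: take B (7 @ 224) → take C (16 @ 160) → take A (14 @ 38) → take 3/38 of D → 7.82; 40/40 used.
Total value = 429.82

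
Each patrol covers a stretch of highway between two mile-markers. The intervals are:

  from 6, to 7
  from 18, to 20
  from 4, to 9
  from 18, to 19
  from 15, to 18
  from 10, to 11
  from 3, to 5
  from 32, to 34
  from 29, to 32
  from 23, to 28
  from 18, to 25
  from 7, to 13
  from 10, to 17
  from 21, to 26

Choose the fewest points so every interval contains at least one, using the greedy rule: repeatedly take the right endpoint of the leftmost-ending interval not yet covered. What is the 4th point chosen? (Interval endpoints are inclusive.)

Sort by right endpoint; whenever an interval is uncovered, place a point at its right end.
By right end: [3,5]  [6,7]  [4,9]  [10,11]  [7,13]  [10,17]  [15,18]  [18,19]  [18,20]  [18,25]  [21,26]  [23,28]  [29,32]  [32,34]
[3,5] uncovered → point at 5; [6,7] uncovered → point at 7; [10,11] uncovered → point at 11; [15,18] uncovered → point at 18; [21,26] uncovered → point at 26; [29,32] uncovered → point at 32.
Points: 5, 7, 11, 18, 26, 32 (6 total).

18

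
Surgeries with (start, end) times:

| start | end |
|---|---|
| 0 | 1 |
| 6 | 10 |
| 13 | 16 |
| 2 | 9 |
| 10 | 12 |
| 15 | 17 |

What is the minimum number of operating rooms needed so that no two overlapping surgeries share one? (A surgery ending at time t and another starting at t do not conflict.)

2

The answer is the maximum number of intervals overlapping at any instant.
Events (time:±→running): 0:+→1 1:-→0 2:+→1 6:+→2 … peak 2.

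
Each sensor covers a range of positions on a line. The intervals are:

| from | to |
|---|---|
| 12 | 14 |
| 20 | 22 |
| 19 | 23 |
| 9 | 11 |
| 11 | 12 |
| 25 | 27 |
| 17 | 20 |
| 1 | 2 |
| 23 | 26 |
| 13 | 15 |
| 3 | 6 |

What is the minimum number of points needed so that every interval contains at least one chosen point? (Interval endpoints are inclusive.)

Sort by right endpoint; whenever an interval is uncovered, place a point at its right end.
By right end: [1,2]  [3,6]  [9,11]  [11,12]  [12,14]  [13,15]  [17,20]  [20,22]  [19,23]  [23,26]  [25,27]
[1,2] uncovered → point at 2; [3,6] uncovered → point at 6; [9,11] uncovered → point at 11; [12,14] uncovered → point at 14; [17,20] uncovered → point at 20; [23,26] uncovered → point at 26.
Points: 2, 6, 11, 14, 20, 26 (6 total).

6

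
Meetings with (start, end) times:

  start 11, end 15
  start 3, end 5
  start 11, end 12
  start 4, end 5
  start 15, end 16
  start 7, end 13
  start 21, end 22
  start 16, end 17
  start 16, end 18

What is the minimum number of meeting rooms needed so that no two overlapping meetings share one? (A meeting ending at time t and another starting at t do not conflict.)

3

The answer is the maximum number of intervals overlapping at any instant.
Events (time:±→running): 3:+→1 4:+→2 5:-→1 5:-→0 7:+→1 11:+→2 11:+→3 … peak 3.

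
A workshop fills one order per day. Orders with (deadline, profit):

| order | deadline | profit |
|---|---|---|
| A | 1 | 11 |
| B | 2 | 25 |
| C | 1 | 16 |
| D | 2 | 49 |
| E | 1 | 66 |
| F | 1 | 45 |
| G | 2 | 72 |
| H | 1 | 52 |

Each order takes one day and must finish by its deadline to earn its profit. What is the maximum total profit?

Sort by profit descending; place each in the latest free slot ≤ its deadline.
By profit: G(d2,72), E(d1,66), H(d1,52), D(d2,49), F(d1,45), B(d2,25), C(d1,16), A(d1,11)
G→slot 2; E→slot 1; H skipped; D skipped; F skipped; B skipped; C skipped; A skipped.
Profit = 66 + 72 = 138

138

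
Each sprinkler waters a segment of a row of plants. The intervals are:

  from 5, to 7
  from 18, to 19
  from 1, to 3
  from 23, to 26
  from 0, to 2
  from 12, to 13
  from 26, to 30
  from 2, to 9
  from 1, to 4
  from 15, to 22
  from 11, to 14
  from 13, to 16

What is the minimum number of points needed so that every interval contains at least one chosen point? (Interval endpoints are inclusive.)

By right end: [0,2]  [1,3]  [1,4]  [5,7]  [2,9]  [12,13]  [11,14]  [13,16]  [18,19]  [15,22]  [23,26]  [26,30]
[0,2] uncovered → point at 2; [5,7] uncovered → point at 7; [12,13] uncovered → point at 13; [18,19] uncovered → point at 19; [23,26] uncovered → point at 26.
Points: 2, 7, 13, 19, 26 (5 total).

5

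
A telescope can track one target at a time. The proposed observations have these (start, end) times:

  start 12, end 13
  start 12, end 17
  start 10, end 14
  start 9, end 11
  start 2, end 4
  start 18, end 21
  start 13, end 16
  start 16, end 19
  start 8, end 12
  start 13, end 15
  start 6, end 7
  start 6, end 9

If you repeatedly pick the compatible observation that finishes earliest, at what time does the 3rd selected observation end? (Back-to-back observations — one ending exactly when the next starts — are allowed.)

11

Sort by end time and greedily take each interval whose start is ≥ the last chosen end.
Sorted by end: (2,4)  (6,7)  (6,9)  (9,11)  (8,12)  (12,13)  (10,14)  (13,15)  (13,16)  (12,17)  (16,19)  (18,21)
take (2,4); take (6,7); take (9,11); skip (8,12); take (12,13); take (13,15); skip (13,16); skip (12,17); take (16,19).
Selected: (2,4) (6,7) (9,11) (12,13) (13,15) (16,19)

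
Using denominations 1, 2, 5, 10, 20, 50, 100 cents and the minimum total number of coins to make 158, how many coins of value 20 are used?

0

158 = 1×100 + 1×50 + 1×5 + 1×2 + 1×1
Count of 20: 0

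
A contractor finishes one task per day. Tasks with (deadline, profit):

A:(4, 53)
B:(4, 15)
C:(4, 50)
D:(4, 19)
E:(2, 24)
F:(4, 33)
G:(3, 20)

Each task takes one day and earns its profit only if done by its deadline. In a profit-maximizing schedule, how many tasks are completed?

4

By profit: A(d4,53), C(d4,50), F(d4,33), E(d2,24), G(d3,20), D(d4,19), B(d4,15)
A→slot 4; C→slot 3; F→slot 2; E→slot 1; G skipped; D skipped; B skipped.
4 of 7 scheduled.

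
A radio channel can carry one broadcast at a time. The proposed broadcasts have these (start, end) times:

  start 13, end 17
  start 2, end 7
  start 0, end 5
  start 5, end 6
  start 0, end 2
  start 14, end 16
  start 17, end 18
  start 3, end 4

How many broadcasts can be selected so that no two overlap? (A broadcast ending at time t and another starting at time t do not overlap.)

5

Sorted by end: (0,2)  (3,4)  (0,5)  (5,6)  (2,7)  (14,16)  (13,17)  (17,18)
take (0,2); take (3,4); take (5,6); take (14,16); skip (13,17); take (17,18).
Selected 5 broadcasts.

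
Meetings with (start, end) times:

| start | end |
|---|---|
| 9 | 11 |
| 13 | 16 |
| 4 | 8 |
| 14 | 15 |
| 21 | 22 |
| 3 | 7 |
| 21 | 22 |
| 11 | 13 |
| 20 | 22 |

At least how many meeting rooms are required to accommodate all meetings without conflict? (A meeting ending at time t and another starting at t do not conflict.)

3

starts: [3, 4, 9, 11, 13, 14, 20, 21, 21]
ends:   [7, 8, 11, 13, 15, 16, 22, 22, 22]
s3→1 s4→2 e7→1 e8→0 s9→1 e11→0 s11→1 e13→0 s13→1 s14→2 e15→1 e16→0 s20→1 s21→2 s21→3  — peak 3.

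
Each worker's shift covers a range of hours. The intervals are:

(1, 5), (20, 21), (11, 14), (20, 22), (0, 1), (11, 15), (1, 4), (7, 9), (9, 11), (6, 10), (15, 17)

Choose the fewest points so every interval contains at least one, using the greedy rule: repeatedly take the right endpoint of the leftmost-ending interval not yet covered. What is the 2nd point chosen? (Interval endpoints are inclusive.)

By right end: [0,1]  [1,4]  [1,5]  [7,9]  [6,10]  [9,11]  [11,14]  [11,15]  [15,17]  [20,21]  [20,22]
[0,1] uncovered → point at 1; [7,9] uncovered → point at 9; [11,14] uncovered → point at 14; [15,17] uncovered → point at 17; [20,21] uncovered → point at 21.
Points: 1, 9, 14, 17, 21 (5 total).

9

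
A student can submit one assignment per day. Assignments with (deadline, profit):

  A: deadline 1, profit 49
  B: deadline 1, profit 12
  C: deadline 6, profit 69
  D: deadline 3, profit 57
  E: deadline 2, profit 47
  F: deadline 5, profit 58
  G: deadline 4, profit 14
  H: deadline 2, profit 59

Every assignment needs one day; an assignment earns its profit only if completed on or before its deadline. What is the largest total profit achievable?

Sort by profit descending; place each in the latest free slot ≤ its deadline.
By profit: C(d6,69), H(d2,59), F(d5,58), D(d3,57), A(d1,49), E(d2,47), G(d4,14), B(d1,12)
C→slot 6; H→slot 2; F→slot 5; D→slot 3; A→slot 1; E skipped; G→slot 4; B skipped.
Profit = 49 + 59 + 57 + 14 + 58 + 69 = 306

306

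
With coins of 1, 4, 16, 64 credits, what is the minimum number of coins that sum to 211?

7

211 − 3×64→19 − 1×16→3 − 3×1→0
Total coins = 3 + 1 + 3 = 7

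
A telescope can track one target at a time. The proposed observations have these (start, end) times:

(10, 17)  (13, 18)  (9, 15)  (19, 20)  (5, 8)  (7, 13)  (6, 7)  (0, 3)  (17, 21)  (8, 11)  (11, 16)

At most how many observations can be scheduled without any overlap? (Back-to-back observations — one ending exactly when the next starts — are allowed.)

By end time: (0,3), (6,7), (5,8), (8,11), (7,13), (9,15), (11,16), (10,17), (13,18), (19,20), (17,21).
Pick (0,3); next start ≥ 3 → (6,7); next start ≥ 7 → (8,11); next start ≥ 11 → (11,16); next start ≥ 16 → (19,20).
Selected 5 observations.

5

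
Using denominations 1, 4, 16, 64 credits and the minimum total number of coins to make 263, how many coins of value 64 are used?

4

Greedy: take as many of the largest coin as possible, then repeat with the remainder.
263 − 4×64→7 − 1×4→3 − 3×1→0
Count of 64: 4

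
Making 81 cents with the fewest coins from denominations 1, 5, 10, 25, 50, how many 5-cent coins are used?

Use the largest denomination that fits, subtract, and repeat.
81 − 1×50→31 − 1×25→6 − 1×5→1 − 1×1→0
Count of 5: 1

1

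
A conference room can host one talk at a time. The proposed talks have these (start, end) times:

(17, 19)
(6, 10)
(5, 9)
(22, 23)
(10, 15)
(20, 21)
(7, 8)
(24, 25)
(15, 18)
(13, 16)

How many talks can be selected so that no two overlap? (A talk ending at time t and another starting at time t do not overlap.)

6

Greedy by earliest finish: after sorting by end time, pick each interval compatible with the last pick.
Sorted by end: (7,8)  (5,9)  (6,10)  (10,15)  (13,16)  (15,18)  (17,19)  (20,21)  (22,23)  (24,25)
take (7,8); skip (5,9); take (10,15); take (15,18); skip (17,19); take (20,21); take (22,23); take (24,25).
Selected 6 talks.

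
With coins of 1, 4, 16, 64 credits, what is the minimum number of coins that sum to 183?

Greedy: take as many of the largest coin as possible, then repeat with the remainder.
183 = 2×64 + 3×16 + 1×4 + 3×1
Total coins = 2 + 3 + 1 + 3 = 9

9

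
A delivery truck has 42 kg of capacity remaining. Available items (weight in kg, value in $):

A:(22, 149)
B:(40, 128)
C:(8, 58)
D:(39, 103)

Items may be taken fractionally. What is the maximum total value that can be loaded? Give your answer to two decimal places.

245.40

Sort by value per unit weight and fill in that order.
Ratios (sorted): C 7.25, A 6.77, B 3.20, D 2.64
take C (8 @ 58); take A (22 @ 149); take 12/40 of B → 38.40. Capacity used 42/42.
Total value = 245.40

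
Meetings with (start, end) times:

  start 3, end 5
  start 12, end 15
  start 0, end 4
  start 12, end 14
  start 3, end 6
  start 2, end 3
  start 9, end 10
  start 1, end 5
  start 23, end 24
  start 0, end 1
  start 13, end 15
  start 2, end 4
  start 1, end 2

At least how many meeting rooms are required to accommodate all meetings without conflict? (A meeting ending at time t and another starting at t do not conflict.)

5

Events (time:±→running): 0:+→1 0:+→2 1:-→1 1:+→2 1:+→3 2:-→2 2:+→3 2:+→4 3:-→3 3:+→4 3:+→5 … peak 5.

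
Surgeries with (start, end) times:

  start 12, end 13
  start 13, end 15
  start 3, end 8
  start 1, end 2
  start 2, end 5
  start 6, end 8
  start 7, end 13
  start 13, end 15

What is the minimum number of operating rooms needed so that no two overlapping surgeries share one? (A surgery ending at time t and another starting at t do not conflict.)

Events (time:±→running): 1:+→1 2:-→0 2:+→1 3:+→2 5:-→1 6:+→2 7:+→3 … peak 3.

3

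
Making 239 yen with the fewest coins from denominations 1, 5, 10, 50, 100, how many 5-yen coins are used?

Greedy: take as many of the largest coin as possible, then repeat with the remainder.
239 = 2×100 + 3×10 + 1×5 + 4×1
Count of 5: 1

1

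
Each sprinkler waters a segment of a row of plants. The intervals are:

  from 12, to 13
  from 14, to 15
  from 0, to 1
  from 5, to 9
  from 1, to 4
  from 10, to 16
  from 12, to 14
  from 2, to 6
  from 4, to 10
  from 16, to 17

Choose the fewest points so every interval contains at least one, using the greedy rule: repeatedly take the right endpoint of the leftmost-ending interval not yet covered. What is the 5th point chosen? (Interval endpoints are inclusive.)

Process intervals by earliest right end; each time one isn't hit yet, stab at its right endpoint.
By right end: [0,1]  [1,4]  [2,6]  [5,9]  [4,10]  [12,13]  [12,14]  [14,15]  [10,16]  [16,17]
[0,1] uncovered → point at 1; [2,6] uncovered → point at 6; [12,13] uncovered → point at 13; [14,15] uncovered → point at 15; [16,17] uncovered → point at 17.
Points: 1, 6, 13, 15, 17 (5 total).

17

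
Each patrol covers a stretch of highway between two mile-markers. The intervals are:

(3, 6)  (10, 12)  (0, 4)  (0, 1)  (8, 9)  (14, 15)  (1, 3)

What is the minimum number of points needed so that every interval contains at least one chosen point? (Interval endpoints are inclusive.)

Process intervals by earliest right end; each time one isn't hit yet, stab at its right endpoint.
Sorted: [0,1] [1,3] [0,4] [3,6] [8,9] [10,12] [14,15]
{[0,1],[1,3],[0,4]} hit by 1; {[3,6]} hit by 6; {[8,9]} hit by 9; {[10,12]} hit by 12; {[14,15]} hit by 15.
Points: 1, 6, 9, 12, 15 (5 total).

5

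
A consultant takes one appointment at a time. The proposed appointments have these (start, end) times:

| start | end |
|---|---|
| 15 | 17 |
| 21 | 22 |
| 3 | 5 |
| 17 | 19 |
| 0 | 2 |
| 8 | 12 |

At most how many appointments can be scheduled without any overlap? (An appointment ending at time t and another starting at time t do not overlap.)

6

Greedy by earliest finish: after sorting by end time, pick each interval compatible with the last pick.
By end time: (0,2), (3,5), (8,12), (15,17), (17,19), (21,22).
Pick (0,2); next start ≥ 2 → (3,5); next start ≥ 5 → (8,12); next start ≥ 12 → (15,17); next start ≥ 17 → (17,19); next start ≥ 19 → (21,22).
Selected 6 appointments.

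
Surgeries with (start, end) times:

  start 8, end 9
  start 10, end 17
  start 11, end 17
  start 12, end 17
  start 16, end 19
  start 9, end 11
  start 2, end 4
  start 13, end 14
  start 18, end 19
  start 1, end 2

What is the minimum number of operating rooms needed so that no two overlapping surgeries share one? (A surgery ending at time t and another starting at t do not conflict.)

starts: [1, 2, 8, 9, 10, 11, 12, 13, 16, 18]
ends:   [2, 4, 9, 11, 14, 17, 17, 17, 19, 19]
s1→1 e2→0 s2→1 e4→0 s8→1 e9→0 s9→1 s10→2 e11→1 s11→2 s12→3 s13→4  — peak 4.

4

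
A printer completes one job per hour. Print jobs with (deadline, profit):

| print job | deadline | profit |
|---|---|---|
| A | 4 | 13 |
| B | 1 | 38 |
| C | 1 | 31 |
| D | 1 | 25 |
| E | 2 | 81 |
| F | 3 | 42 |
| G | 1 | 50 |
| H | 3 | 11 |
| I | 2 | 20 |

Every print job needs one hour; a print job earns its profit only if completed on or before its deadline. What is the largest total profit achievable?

186

Sort by profit descending; place each in the latest free slot ≤ its deadline.
By profit: E(d2,81), G(d1,50), F(d3,42), B(d1,38), C(d1,31), D(d1,25), I(d2,20), A(d4,13), H(d3,11)
E→slot 2; G→slot 1; F→slot 3; B skipped; C skipped; D skipped; I skipped; A→slot 4; H skipped.
Profit = 50 + 81 + 42 + 13 = 186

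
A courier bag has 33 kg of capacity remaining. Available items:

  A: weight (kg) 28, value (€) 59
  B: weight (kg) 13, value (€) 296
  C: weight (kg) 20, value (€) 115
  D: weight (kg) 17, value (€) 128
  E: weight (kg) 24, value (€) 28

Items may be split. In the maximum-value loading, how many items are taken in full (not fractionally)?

2

Order: B (296/13=22.77) > D (128/17=7.53) > C (115/20=5.75) > A (59/28=2.11) > E (28/24=1.17)
Fill: take B (13 @ 296) → take D (17 @ 128) → take 3/20 of C → 17.25; 33/33 used.
2 item(s) taken whole; one partial (take 3/20 of C).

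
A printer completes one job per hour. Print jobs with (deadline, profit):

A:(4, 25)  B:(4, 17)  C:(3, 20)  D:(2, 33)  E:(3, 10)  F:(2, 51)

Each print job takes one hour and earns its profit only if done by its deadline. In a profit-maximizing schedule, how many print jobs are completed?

Sort by profit descending; place each in the latest free slot ≤ its deadline.
Profit order: F=51 D=33 A=25 C=20 B=17 E=10
Assign: F→slot 2, D→slot 1, A→slot 4, C→slot 3, B skipped, E skipped.
Slots: [1:D] [2:F] [3:C] [4:A]
4 of 6 scheduled.

4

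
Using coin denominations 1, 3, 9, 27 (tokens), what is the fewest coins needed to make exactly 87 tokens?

5

87 = 3×27 + 2×3
Total coins = 3 + 2 = 5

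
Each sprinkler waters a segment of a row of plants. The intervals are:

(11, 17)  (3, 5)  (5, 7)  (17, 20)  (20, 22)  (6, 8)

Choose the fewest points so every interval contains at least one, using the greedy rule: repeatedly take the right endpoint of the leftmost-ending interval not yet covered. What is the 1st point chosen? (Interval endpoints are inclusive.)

5

Sorted: [3,5] [5,7] [6,8] [11,17] [17,20] [20,22]
{[3,5],[5,7]} hit by 5; {[6,8]} hit by 8; {[11,17],[17,20]} hit by 17; {[20,22]} hit by 22.
Points: 5, 8, 17, 22 (4 total).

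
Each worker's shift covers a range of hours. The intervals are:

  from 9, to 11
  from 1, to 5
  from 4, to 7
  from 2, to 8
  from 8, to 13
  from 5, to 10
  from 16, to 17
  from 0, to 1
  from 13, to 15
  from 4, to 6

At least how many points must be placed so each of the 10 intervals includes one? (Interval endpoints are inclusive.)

Process intervals by earliest right end; each time one isn't hit yet, stab at its right endpoint.
Sorted: [0,1] [1,5] [4,6] [4,7] [2,8] [5,10] [9,11] [8,13] [13,15] [16,17]
{[0,1],[1,5]} hit by 1; {[4,6],[4,7],[2,8],[5,10]} hit by 6; {[9,11],[8,13]} hit by 11; {[13,15]} hit by 15; {[16,17]} hit by 17.
Points: 1, 6, 11, 15, 17 (5 total).

5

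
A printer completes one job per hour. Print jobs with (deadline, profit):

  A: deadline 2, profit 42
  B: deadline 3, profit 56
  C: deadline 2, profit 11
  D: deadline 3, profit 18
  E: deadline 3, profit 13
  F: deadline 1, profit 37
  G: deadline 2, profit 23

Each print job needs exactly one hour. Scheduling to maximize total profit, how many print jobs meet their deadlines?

By profit: B(d3,56), A(d2,42), F(d1,37), G(d2,23), D(d3,18), E(d3,13), C(d2,11)
B→slot 3; A→slot 2; F→slot 1; G skipped; D skipped; E skipped; C skipped.
3 of 7 scheduled.

3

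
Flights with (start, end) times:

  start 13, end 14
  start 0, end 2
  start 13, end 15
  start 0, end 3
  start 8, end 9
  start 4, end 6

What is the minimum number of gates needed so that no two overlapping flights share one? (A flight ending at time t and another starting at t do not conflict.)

The answer is the maximum number of intervals overlapping at any instant.
starts: [0, 0, 4, 8, 13, 13]
ends:   [2, 3, 6, 9, 14, 15]
s0→1 s0→2  — peak 2.

2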